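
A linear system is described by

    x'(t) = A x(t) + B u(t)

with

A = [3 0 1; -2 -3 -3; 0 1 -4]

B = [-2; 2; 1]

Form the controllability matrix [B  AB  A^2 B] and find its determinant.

-236

AB = [[-5], [-5], [-2]]
A^2B = [[-17], [31], [3]]
Controllability matrix C = [B  AB  A^2B] = [[-2, -5, -17], [2, -5, 31], [1, -2, 3]]
Expanding along the first row, det(C) = (-2)·((-5)·3 - 31·(-2)) - (-5)·(2·3 - 31·1) + (-17)·(2·(-2) - (-5)·1) = (-2)·47 - (-5)·(-25) + (-17)·1 = -236
Since det(C) ≠ 0, rank(C) = 3 and the system is completely controllable.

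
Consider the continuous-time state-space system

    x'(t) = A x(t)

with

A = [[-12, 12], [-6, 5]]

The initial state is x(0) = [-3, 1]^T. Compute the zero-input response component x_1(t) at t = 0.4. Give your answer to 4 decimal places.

det(sI - A) = s^2 - (tr A)s + det A, with tr A = (-12) + 5 = -7 and det A = (-12)·5 - 12·(-6) = -60 - (-72) = 12.
So p(s) = det(sI - A) = s^2 + 7s + 12.
Factor s^2 + 7s + 12: two numbers with sum -7 and product 12 are -3 and -4, so s^2 + 7s + 12 = (s + 3)(s + 4).
Hence p(s) = (s + 3) (s + 4), with roots -4, -3.
The eigenvalues -4, -3 are distinct and real, so A is diagonalisable and x(t) = e^{At} x(0) = V diag(e^{λ_i t}) V^{-1} x(0), where the columns of V are the eigenvectors.
λ = -4: A - (-4)I = [[-8, 12], [-6, 9]]. Row 1 gives (-8)·v1 + 12·v2 = 0, so take v_1 = [3, 2]^T.
λ = -3: A - (-3)I = [[-9, 12], [-6, 8]]. Row 1 gives (-9)·v1 + 12·v2 = 0, so take v_2 = [4, 3]^T.
V = [v_1 v_2] = [[3, 4], [2, 3]] has det V = 1, so V^{-1} = adj(V)/det V = [[3, -4], [-2, 3]].
Modal coordinates z(0) = V^{-1} x(0): 3·(-3) + (-4)·1 = -13; (-2)·(-3) + 3·1 = 9; so z(0) = [-13, 9]^T.
x_1(t) = Σ_i (v_i)_1 · z_i(0) · e^{λ_i t} (row 1 of V times the modal terms).
x_1(0.4) = 3·(-13)·e^{-4·0.4} + 4·9·e^{-3·0.4} = (-39)·0.201897 + 36·0.301194 = 2.9690.

2.9690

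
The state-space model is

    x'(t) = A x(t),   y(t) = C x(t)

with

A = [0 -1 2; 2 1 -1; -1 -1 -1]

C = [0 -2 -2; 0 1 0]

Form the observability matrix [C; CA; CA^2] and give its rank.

CA = [[-2, 0, 4], [2, 1, -1]]
CA^2 = [[-4, -2, -8], [3, 0, 4]]
Observability matrix O = [C; CA; CA^2] = [[0, -2, -2], [0, 1, 0], [-2, 0, 4], [2, 1, -1], [-4, -2, -8], [3, 0, 4]]
Take the 3×3 submatrix of O formed by rows 1, 2, 3: [[0, -2, -2], [0, 1, 0], [-2, 0, 4]]. Its determinant is 0·(1·4 - 0·0) - (-2)·(0·4 - 0·(-2)) + (-2)·(0·0 - 1·(-2)) = 0·4 - (-2)·0 + (-2)·2 = -4 ≠ 0.
So rank(O) ≥ 3; since O has 3 columns, rank(O) = 3.
rank(O) = 3 = n, so the pair (A, C) is completely observable.

3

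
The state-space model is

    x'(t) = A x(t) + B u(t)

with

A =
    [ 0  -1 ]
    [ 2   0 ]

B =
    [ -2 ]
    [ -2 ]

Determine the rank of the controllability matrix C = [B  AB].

2

AB = [[2], [-4]]
Controllability matrix C = [B  AB] = [[-2, 2], [-2, -4]]
det(C) = (-2)·(-4) - 2·(-2) = 8 - (-4) = 12 ≠ 0, so rank(C) = 2.
rank(C) = 2 = n, so the pair (A, B) is completely controllable.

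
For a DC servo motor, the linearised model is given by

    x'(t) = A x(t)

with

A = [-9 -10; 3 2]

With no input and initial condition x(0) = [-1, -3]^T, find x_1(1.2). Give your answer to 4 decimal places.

0.6601

det(sI - A) = s^2 - (tr A)s + det A, with tr A = (-9) + 2 = -7 and det A = (-9)·2 - (-10)·3 = -18 - (-30) = 12.
So p(s) = det(sI - A) = s^2 + 7s + 12.
Factor s^2 + 7s + 12: two numbers with sum -7 and product 12 are -3 and -4, so s^2 + 7s + 12 = (s + 3)(s + 4).
Hence p(s) = (s + 3) (s + 4), with roots -4, -3.
The eigenvalues -4, -3 are distinct and real, so A is diagonalisable and x(t) = e^{At} x(0) = V diag(e^{λ_i t}) V^{-1} x(0), where the columns of V are the eigenvectors.
λ = -4: A - (-4)I = [[-5, -10], [3, 6]]. Row 1 gives (-5)·v1 + (-10)·v2 = 0, so take v_1 = [2, -1]^T.
λ = -3: A - (-3)I = [[-6, -10], [3, 5]]. Row 1 gives (-6)·v1 + (-10)·v2 = 0, so take v_2 = [5, -3]^T.
V = [v_1 v_2] = [[2, 5], [-1, -3]] has det V = -1, so V^{-1} = adj(V)/det V = [[3, 5], [-1, -2]].
Modal coordinates z(0) = V^{-1} x(0): 3·(-1) + 5·(-3) = -18; (-1)·(-1) + (-2)·(-3) = 7; so z(0) = [-18, 7]^T.
x_1(t) = Σ_i (v_i)_1 · z_i(0) · e^{λ_i t} (row 1 of V times the modal terms).
x_1(1.2) = 2·(-18)·e^{-4·1.2} + 5·7·e^{-3·1.2} = (-36)·0.008230 + 35·0.027324 = 0.6601.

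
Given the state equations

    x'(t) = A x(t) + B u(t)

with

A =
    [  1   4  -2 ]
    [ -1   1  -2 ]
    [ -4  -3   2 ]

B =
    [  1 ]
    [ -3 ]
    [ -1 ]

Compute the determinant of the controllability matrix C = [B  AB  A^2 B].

AB = [[-9], [-2], [3]]
A^2B = [[-23], [1], [48]]
Controllability matrix C = [B  AB  A^2B] = [[1, -9, -23], [-3, -2, 1], [-1, 3, 48]]
Expanding along the first row, det(C) = 1·((-2)·48 - 1·3) - (-9)·((-3)·48 - 1·(-1)) + (-23)·((-3)·3 - (-2)·(-1)) = 1·(-99) - (-9)·(-143) + (-23)·(-11) = -1133
Since det(C) ≠ 0, rank(C) = 3 and the system is completely controllable.

-1133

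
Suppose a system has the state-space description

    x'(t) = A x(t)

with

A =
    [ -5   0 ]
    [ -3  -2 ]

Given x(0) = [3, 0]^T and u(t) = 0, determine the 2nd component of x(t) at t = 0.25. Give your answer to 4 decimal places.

-0.9601

det(sI - A) = s^2 - (tr A)s + det A, with tr A = (-5) + (-2) = -7 and det A = (-5)·(-2) - 0·(-3) = 10 - 0 = 10.
So p(s) = det(sI - A) = s^2 + 7s + 10.
Factor s^2 + 7s + 10: two numbers with sum -7 and product 10 are -2 and -5, so s^2 + 7s + 10 = (s + 2)(s + 5).
Hence p(s) = (s + 2) (s + 5), with roots -5, -2.
The eigenvalues -5, -2 are distinct and real, so A is diagonalisable and x(t) = e^{At} x(0) = V diag(e^{λ_i t}) V^{-1} x(0), where the columns of V are the eigenvectors.
λ = -5: A - (-5)I = [[0, 0], [-3, 3]]. Row 2 gives (-3)·v1 + 3·v2 = 0, so take v_1 = [-1, -1]^T.
λ = -2: A - (-2)I = [[-3, 0], [-3, 0]]. Row 1 gives (-3)·v1 + 0·v2 = 0, so take v_2 = [0, -1]^T.
V = [v_1 v_2] = [[-1, 0], [-1, -1]] has det V = 1, so V^{-1} = adj(V)/det V = [[-1, 0], [1, -1]].
Modal coordinates z(0) = V^{-1} x(0): (-1)·3 + 0·0 = -3; 1·3 + (-1)·0 = 3; so z(0) = [-3, 3]^T.
x_2(t) = Σ_i (v_i)_2 · z_i(0) · e^{λ_i t} (row 2 of V times the modal terms).
x_2(0.25) = (-1)·(-3)·e^{-5·0.25} + (-1)·3·e^{-2·0.25} = 3·0.286505 + (-3)·0.606531 = -0.9601.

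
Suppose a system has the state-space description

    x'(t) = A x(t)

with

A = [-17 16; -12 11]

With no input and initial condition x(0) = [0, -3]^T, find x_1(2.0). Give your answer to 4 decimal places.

det(sI - A) = s^2 - (tr A)s + det A, with tr A = (-17) + 11 = -6 and det A = (-17)·11 - 16·(-12) = -187 - (-192) = 5.
So p(s) = det(sI - A) = s^2 + 6s + 5.
Factor s^2 + 6s + 5: two numbers with sum -6 and product 5 are -1 and -5, so s^2 + 6s + 5 = (s + 1)(s + 5).
Hence p(s) = (s + 1) (s + 5), with roots -5, -1.
The eigenvalues -5, -1 are distinct and real, so A is diagonalisable and x(t) = e^{At} x(0) = V diag(e^{λ_i t}) V^{-1} x(0), where the columns of V are the eigenvectors.
λ = -5: A - (-5)I = [[-12, 16], [-12, 16]]. Row 1 gives (-12)·v1 + 16·v2 = 0, so take v_1 = [-4, -3]^T.
λ = -1: A - (-1)I = [[-16, 16], [-12, 12]]. Row 1 gives (-16)·v1 + 16·v2 = 0, so take v_2 = [1, 1]^T.
V = [v_1 v_2] = [[-4, 1], [-3, 1]] has det V = -1, so V^{-1} = adj(V)/det V = [[-1, 1], [-3, 4]].
Modal coordinates z(0) = V^{-1} x(0): (-1)·0 + 1·(-3) = -3; (-3)·0 + 4·(-3) = -12; so z(0) = [-3, -12]^T.
x_1(t) = Σ_i (v_i)_1 · z_i(0) · e^{λ_i t} (row 1 of V times the modal terms).
x_1(2.0) = (-4)·(-3)·e^{-5·2.0} + 1·(-12)·e^{-1·2.0} = 12·0.000045 + (-12)·0.135335 = -1.6235.

-1.6235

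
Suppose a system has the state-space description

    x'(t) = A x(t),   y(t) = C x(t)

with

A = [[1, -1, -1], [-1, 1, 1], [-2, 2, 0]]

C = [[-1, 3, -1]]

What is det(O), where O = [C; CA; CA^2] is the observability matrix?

CA = [[-2, 2, 4]]
CA^2 = [[-12, 12, 4]]
Observability matrix O = [C; CA; CA^2] = [[-1, 3, -1], [-2, 2, 4], [-12, 12, 4]]
Expanding along the first row, det(O) = (-1)·(2·4 - 4·12) - 3·((-2)·4 - 4·(-12)) + (-1)·((-2)·12 - 2·(-12)) = (-1)·(-40) - 3·40 + (-1)·0 = -80
Since det(O) ≠ 0, rank(O) = 3 and the system is completely observable.

-80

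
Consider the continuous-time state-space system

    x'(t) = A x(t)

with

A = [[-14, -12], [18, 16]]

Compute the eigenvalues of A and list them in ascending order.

-2, 4

det(sI - A) = s^2 - (tr A)s + det A, with tr A = (-14) + 16 = 2 and det A = (-14)·16 - (-12)·18 = -224 - (-216) = -8.
So p(s) = det(sI - A) = s^2 - 2s - 8.
Factor s^2 - 2s - 8: two numbers with sum 2 and product -8 are 4 and -2, so s^2 - 2s - 8 = (s - 4)(s + 2).
Hence p(s) = (s - 4) (s + 2), with roots -2, 4.
At least one eigenvalue has non-negative real part, so the system is not asymptotically stable.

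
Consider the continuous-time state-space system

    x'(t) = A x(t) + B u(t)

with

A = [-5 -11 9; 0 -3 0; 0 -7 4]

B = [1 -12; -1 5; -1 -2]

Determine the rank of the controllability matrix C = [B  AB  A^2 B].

2

AB = [[-3, -13], [3, -15], [3, -43]]
A^2B = [[9, -157], [-9, 45], [-9, -67]]
Controllability matrix C = [B  AB  A^2B] = [[1, -12, -3, -13, 9, -157], [-1, 5, 3, -15, -9, 45], [-1, -2, 3, -43, -9, -67]]
The rows r1, r2, r3 of C are linearly dependent: -r1 - 2·r2 + r3 = 0 (check each entry), so rank(C) ≤ 2.
The 2×2 minor from rows 1, 2, columns 1, 2 is 1·5 - (-12)·(-1) = 5 - 12 = -7 ≠ 0, so rank(C) = 2.
rank(C) = 2 < n = 3, so the pair (A, B) is not completely controllable.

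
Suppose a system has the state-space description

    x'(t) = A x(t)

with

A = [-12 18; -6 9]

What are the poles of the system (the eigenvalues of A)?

-3, 0

det(sI - A) = s^2 - (tr A)s + det A, with tr A = (-12) + 9 = -3 and det A = (-12)·9 - 18·(-6) = -108 - (-108) = 0.
So p(s) = det(sI - A) = s^2 + 3s.
Factor s^2 + 3s: two numbers with sum -3 and product 0 are 0 and -3, so s^2 + 3s = s(s + 3).
Hence p(s) = s (s + 3), with roots -3, 0.
At least one eigenvalue has non-negative real part, so the system is not asymptotically stable.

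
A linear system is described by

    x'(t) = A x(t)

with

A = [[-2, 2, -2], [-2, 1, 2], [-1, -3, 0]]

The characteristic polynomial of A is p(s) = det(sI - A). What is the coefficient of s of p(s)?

Expand det(sI - A) for the 3×3 matrix.
p(s) = s^3 + s^2 + 6s + 30.
(Check: constant term = det(-A) = (-1)^3 det A = 30; coefficient of s^2 = -tr A = 1.)
The coefficient of s is 6.

6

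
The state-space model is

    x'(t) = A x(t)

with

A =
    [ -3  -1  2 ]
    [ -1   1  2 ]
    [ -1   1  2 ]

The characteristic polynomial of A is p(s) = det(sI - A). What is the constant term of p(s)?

0

Expand det(sI - A) for the 3×3 matrix.
p(s) = s^3 - 8s.
(Check: constant term = det(-A) = (-1)^3 det A = 0; coefficient of s^2 = -tr A = 0.)
The constant term is 0.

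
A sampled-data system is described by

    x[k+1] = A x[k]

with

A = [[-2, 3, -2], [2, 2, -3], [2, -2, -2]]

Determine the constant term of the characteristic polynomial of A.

Expand det(zI - A) for the 3×3 matrix.
p(z) = z^3 + 2z^2 - 12z - 30.
(Check: constant term = det(-A) = (-1)^3 det A = -30; coefficient of z^2 = -tr A = 2.)
The constant term is -30.

-30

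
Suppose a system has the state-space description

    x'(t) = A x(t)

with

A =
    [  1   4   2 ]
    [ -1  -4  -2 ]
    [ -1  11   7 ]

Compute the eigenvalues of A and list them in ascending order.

det(sI - A) = s^3 - (tr A)s^2 + (M11 + M22 + M33)s - det A, where Mii is the 2×2 principal minor of A obtained by deleting row i and column i.
tr A = 1 + (-4) + 7 = 4; M11 = (-4)·7 - (-2)·11 = -28 - (-22) = -6; M22 = 1·7 - 2·(-1) = 7 - (-2) = 9; M33 = 1·(-4) - 4·(-1) = -4 - (-4) = 0; sum of minors = 3.
det A = 1·((-4)·7 - (-2)·11) - 4·((-1)·7 - (-2)·(-1)) + 2·((-1)·11 - (-4)·(-1)) = 1·(-6) - 4·(-9) + 2·(-15) = 0.
So p(s) = det(sI - A) = s^3 - 4s^2 + 3s.
The constant term is 0, so p(s) = s(s^2 - 4s + 3).
Factor s^2 - 4s + 3: two numbers with sum 4 and product 3 are 3 and 1, so s^2 - 4s + 3 = (s - 3)(s - 1).
Hence p(s) = s (s - 3) (s - 1), with roots 0, 1, 3.
At least one eigenvalue has non-negative real part, so the system is not asymptotically stable.

0, 1, 3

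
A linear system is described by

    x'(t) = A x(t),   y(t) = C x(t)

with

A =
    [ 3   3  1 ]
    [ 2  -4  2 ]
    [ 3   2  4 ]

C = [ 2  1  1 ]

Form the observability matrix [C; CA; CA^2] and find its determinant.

-58

CA = [[11, 4, 8]]
CA^2 = [[65, 33, 51]]
Observability matrix O = [C; CA; CA^2] = [[2, 1, 1], [11, 4, 8], [65, 33, 51]]
Expanding along the first row, det(O) = 2·(4·51 - 8·33) - 1·(11·51 - 8·65) + 1·(11·33 - 4·65) = 2·(-60) - 1·41 + 1·103 = -58
Since det(O) ≠ 0, rank(O) = 3 and the system is completely observable.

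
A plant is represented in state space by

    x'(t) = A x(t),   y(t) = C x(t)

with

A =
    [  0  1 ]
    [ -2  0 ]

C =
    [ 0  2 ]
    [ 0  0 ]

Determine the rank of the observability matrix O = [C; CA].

CA = [[-4, 0], [0, 0]]
Observability matrix O = [C; CA] = [[0, 2], [0, 0], [-4, 0], [0, 0]]
Take the 2×2 submatrix of O formed by rows 1, 3: [[0, 2], [-4, 0]]. Its determinant is 0·0 - 2·(-4) = 0 - (-8) = 8 ≠ 0.
So rank(O) ≥ 2; since O has 2 columns, rank(O) = 2.
rank(O) = 2 = n, so the pair (A, C) is completely observable.

2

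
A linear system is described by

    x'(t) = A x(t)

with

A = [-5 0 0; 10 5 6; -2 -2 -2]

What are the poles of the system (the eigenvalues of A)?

det(sI - A) = s^3 - (tr A)s^2 + (M11 + M22 + M33)s - det A, where Mii is the 2×2 principal minor of A obtained by deleting row i and column i.
tr A = (-5) + 5 + (-2) = -2; M11 = 5·(-2) - 6·(-2) = -10 - (-12) = 2; M22 = (-5)·(-2) - 0·(-2) = 10 - 0 = 10; M33 = (-5)·5 - 0·10 = -25 - 0 = -25; sum of minors = -13.
det A = (-5)·(5·(-2) - 6·(-2)) - 0·(10·(-2) - 6·(-2)) + 0·(10·(-2) - 5·(-2)) = (-5)·2 - 0·(-8) + 0·(-10) = -10.
So p(s) = det(sI - A) = s^3 + 2s^2 - 13s + 10.
Rational-root test: any integer root divides 10. Testing small divisors, s = 1 works: p(1) = 1 + 2 + (-13) + 10 = 0, so (s - 1) is a factor.
Dividing, p(s) = (s - 1)(s^2 + 3s - 10).
Factor s^2 + 3s - 10: two numbers with sum -3 and product -10 are 2 and -5, so s^2 + 3s - 10 = (s - 2)(s + 5).
Hence p(s) = (s - 2) (s - 1) (s + 5), with roots -5, 1, 2.
At least one eigenvalue has non-negative real part, so the system is not asymptotically stable.

-5, 1, 2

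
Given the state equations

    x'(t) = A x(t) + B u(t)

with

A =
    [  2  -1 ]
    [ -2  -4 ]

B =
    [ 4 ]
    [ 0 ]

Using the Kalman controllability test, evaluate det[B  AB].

AB = [[8], [-8]]
Controllability matrix C = [B  AB] = [[4, 8], [0, -8]]
det(C) = 4·(-8) - 8·0 = -32 - 0 = -32
Since det(C) ≠ 0, rank(C) = 2 and the system is completely controllable.

-32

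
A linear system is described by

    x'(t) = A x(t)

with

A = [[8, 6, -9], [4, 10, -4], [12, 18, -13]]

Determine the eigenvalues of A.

det(sI - A) = s^3 - (tr A)s^2 + (M11 + M22 + M33)s - det A, where Mii is the 2×2 principal minor of A obtained by deleting row i and column i.
tr A = 8 + 10 + (-13) = 5; M11 = 10·(-13) - (-4)·18 = -130 - (-72) = -58; M22 = 8·(-13) - (-9)·12 = -104 - (-108) = 4; M33 = 8·10 - 6·4 = 80 - 24 = 56; sum of minors = 2.
det A = 8·(10·(-13) - (-4)·18) - 6·(4·(-13) - (-4)·12) + (-9)·(4·18 - 10·12) = 8·(-58) - 6·(-4) + (-9)·(-48) = -8.
So p(s) = det(sI - A) = s^3 - 5s^2 + 2s + 8.
Rational-root test: any integer root divides 8. Testing small divisors, s = -1 works: p(-1) = -1 + (-5) + (-2) + 8 = 0, so (s + 1) is a factor.
Dividing, p(s) = (s + 1)(s^2 - 6s + 8).
Factor s^2 - 6s + 8: two numbers with sum 6 and product 8 are 4 and 2, so s^2 - 6s + 8 = (s - 4)(s - 2).
Hence p(s) = (s - 4) (s - 2) (s + 1), with roots -1, 2, 4.
At least one eigenvalue has non-negative real part, so the system is not asymptotically stable.

-1, 2, 4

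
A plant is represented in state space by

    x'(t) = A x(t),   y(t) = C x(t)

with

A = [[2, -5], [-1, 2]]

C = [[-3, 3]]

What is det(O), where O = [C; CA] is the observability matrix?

CA = [[-9, 21]]
Observability matrix O = [C; CA] = [[-3, 3], [-9, 21]]
det(O) = (-3)·21 - 3·(-9) = -63 - (-27) = -36
Since det(O) ≠ 0, rank(O) = 2 and the system is completely observable.

-36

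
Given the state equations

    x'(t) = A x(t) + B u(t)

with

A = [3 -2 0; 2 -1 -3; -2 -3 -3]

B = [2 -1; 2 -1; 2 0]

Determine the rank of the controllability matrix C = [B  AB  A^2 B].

AB = [[2, -1], [-4, -1], [-16, 5]]
A^2B = [[14, -1], [56, -16], [56, -10]]
Controllability matrix C = [B  AB  A^2B] = [[2, -1, 2, -1, 14, -1], [2, -1, -4, -1, 56, -16], [2, 0, -16, 5, 56, -10]]
Take the 3×3 submatrix of C formed by columns 1, 2, 3: [[2, -1, 2], [2, -1, -4], [2, 0, -16]]. Its determinant is 2·((-1)·(-16) - (-4)·0) - (-1)·(2·(-16) - (-4)·2) + 2·(2·0 - (-1)·2) = 2·16 - (-1)·(-24) + 2·2 = 12 ≠ 0.
So rank(C) ≥ 3; since C has 3 rows, rank(C) = 3.
rank(C) = 3 = n, so the pair (A, B) is completely controllable.

3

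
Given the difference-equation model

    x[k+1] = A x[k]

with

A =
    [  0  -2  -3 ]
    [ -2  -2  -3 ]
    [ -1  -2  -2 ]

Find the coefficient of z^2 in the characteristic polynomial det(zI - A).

4

Expand det(zI - A) for the 3×3 matrix.
p(z) = z^3 + 4z^2 - 9z + 4.
(Check: constant term = det(-A) = (-1)^3 det A = 4; coefficient of z^2 = -tr A = 4.)
The coefficient of z^2 is 4.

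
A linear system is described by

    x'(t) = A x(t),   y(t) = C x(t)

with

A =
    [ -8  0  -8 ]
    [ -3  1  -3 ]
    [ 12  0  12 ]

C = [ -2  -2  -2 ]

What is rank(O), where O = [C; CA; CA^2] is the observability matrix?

CA = [[-2, -2, -2]]
CA^2 = [[-2, -2, -2]]
Observability matrix O = [C; CA; CA^2] = [[-2, -2, -2], [-2, -2, -2], [-2, -2, -2]]
Every row of O is a scalar multiple of row 1 = [-2, -2, -2] (multipliers 1, 1, 1), so the rows span a one-dimensional space.
O ≠ 0, hence rank(O) = 1.
rank(O) = 1 < n = 3, so the pair (A, C) is not completely observable.

1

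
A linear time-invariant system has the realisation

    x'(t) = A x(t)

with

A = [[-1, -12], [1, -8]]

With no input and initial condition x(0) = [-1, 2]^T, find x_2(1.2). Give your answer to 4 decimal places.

-0.0353

det(sI - A) = s^2 - (tr A)s + det A, with tr A = (-1) + (-8) = -9 and det A = (-1)·(-8) - (-12)·1 = 8 - (-12) = 20.
So p(s) = det(sI - A) = s^2 + 9s + 20.
Factor s^2 + 9s + 20: two numbers with sum -9 and product 20 are -4 and -5, so s^2 + 9s + 20 = (s + 4)(s + 5).
Hence p(s) = (s + 4) (s + 5), with roots -5, -4.
The eigenvalues -5, -4 are distinct and real, so A is diagonalisable and x(t) = e^{At} x(0) = V diag(e^{λ_i t}) V^{-1} x(0), where the columns of V are the eigenvectors.
λ = -5: A - (-5)I = [[4, -12], [1, -3]]. Row 1 gives 4·v1 + (-12)·v2 = 0, so take v_1 = [-3, -1]^T.
λ = -4: A - (-4)I = [[3, -12], [1, -4]]. Row 1 gives 3·v1 + (-12)·v2 = 0, so take v_2 = [4, 1]^T.
V = [v_1 v_2] = [[-3, 4], [-1, 1]] has det V = 1, so V^{-1} = adj(V)/det V = [[1, -4], [1, -3]].
Modal coordinates z(0) = V^{-1} x(0): 1·(-1) + (-4)·2 = -9; 1·(-1) + (-3)·2 = -7; so z(0) = [-9, -7]^T.
x_2(t) = Σ_i (v_i)_2 · z_i(0) · e^{λ_i t} (row 2 of V times the modal terms).
x_2(1.2) = (-1)·(-9)·e^{-5·1.2} + 1·(-7)·e^{-4·1.2} = 9·0.002479 + (-7)·0.008230 = -0.0353.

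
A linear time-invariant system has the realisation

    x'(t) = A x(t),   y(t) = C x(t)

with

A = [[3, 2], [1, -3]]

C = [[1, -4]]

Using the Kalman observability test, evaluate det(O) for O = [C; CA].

10

CA = [[-1, 14]]
Observability matrix O = [C; CA] = [[1, -4], [-1, 14]]
det(O) = 1·14 - (-4)·(-1) = 14 - 4 = 10
Since det(O) ≠ 0, rank(O) = 2 and the system is completely observable.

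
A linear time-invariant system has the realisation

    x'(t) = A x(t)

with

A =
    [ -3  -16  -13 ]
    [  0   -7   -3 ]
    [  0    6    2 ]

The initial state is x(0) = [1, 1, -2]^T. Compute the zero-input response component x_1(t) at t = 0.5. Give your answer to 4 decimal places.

det(sI - A) = s^3 - (tr A)s^2 + (M11 + M22 + M33)s - det A, where Mii is the 2×2 principal minor of A obtained by deleting row i and column i.
tr A = (-3) + (-7) + 2 = -8; M11 = (-7)·2 - (-3)·6 = -14 - (-18) = 4; M22 = (-3)·2 - (-13)·0 = -6 - 0 = -6; M33 = (-3)·(-7) - (-16)·0 = 21 - 0 = 21; sum of minors = 19.
det A = (-3)·((-7)·2 - (-3)·6) - (-16)·(0·2 - (-3)·0) + (-13)·(0·6 - (-7)·0) = (-3)·4 - (-16)·0 + (-13)·0 = -12.
So p(s) = det(sI - A) = s^3 + 8s^2 + 19s + 12.
Rational-root test: any integer root divides 12. Testing small divisors, s = -1 works: p(-1) = -1 + 8 + (-19) + 12 = 0, so (s + 1) is a factor.
Dividing, p(s) = (s + 1)(s^2 + 7s + 12).
Factor s^2 + 7s + 12: two numbers with sum -7 and product 12 are -3 and -4, so s^2 + 7s + 12 = (s + 3)(s + 4).
Hence p(s) = (s + 1) (s + 3) (s + 4), with roots -4, -3, -1.
The eigenvalues -4, -3, -1 are distinct and real, so A is diagonalisable and x(t) = e^{At} x(0) = V diag(e^{λ_i t}) V^{-1} x(0), where the columns of V are the eigenvectors.
λ = -4: A - (-4)I = [[1, -16, -13], [0, -3, -3], [0, 6, 6]]. v must be orthogonal to every row; (row 1) × (row 2) = [9, 3, -3], so take v_1 = [3, 1, -1]^T.
λ = -3: A - (-3)I = [[0, -16, -13], [0, -4, -3], [0, 6, 5]]. v must be orthogonal to every row; (row 1) × (row 2) = [-4, 0, 0], so take v_2 = [1, 0, 0]^T.
λ = -1: A - (-1)I = [[-2, -16, -13], [0, -6, -3], [0, 6, 3]]. v must be orthogonal to every row; (row 1) × (row 2) = [-30, -6, 12], so take v_3 = [-5, -1, 2]^T.
V = [v_1 v_2 v_3] = [[3, 1, -5], [1, 0, -1], [-1, 0, 2]] has det V = -1, so V^{-1} = adj(V)/det V = [[0, 2, 1], [1, -1, 2], [0, 1, 1]].
Modal coordinates z(0) = V^{-1} x(0): 0·1 + 2·1 + 1·(-2) = 0; 1·1 + (-1)·1 + 2·(-2) = -4; 0·1 + 1·1 + 1·(-2) = -1; so z(0) = [0, -4, -1]^T.
x_1(t) = Σ_i (v_i)_1 · z_i(0) · e^{λ_i t} (row 1 of V times the modal terms).
x_1(0.5) = 3·0·e^{-4·0.5} + 1·(-4)·e^{-3·0.5} + (-5)·(-1)·e^{-1·0.5} = 0·0.135335 + (-4)·0.223130 + 5·0.606531 = 2.1401.

2.1401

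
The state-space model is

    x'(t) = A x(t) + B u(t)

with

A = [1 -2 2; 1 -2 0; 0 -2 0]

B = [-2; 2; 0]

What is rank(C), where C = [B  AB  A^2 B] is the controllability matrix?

AB = [[-6], [-6], [-4]]
A^2B = [[-2], [6], [12]]
Controllability matrix C = [B  AB  A^2B] = [[-2, -6, -2], [2, -6, 6], [0, -4, 12]]
det(C) = (-2)·((-6)·12 - 6·(-4)) - (-6)·(2·12 - 6·0) + (-2)·(2·(-4) - (-6)·0) = (-2)·(-48) - (-6)·24 + (-2)·(-8) = 256 ≠ 0, so rank(C) = 3.
rank(C) = 3 = n, so the pair (A, B) is completely controllable.

3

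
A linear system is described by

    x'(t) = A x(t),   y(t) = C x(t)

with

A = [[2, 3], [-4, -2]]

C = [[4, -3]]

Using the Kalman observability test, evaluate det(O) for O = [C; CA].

132

CA = [[20, 18]]
Observability matrix O = [C; CA] = [[4, -3], [20, 18]]
det(O) = 4·18 - (-3)·20 = 72 - (-60) = 132
Since det(O) ≠ 0, rank(O) = 2 and the system is completely observable.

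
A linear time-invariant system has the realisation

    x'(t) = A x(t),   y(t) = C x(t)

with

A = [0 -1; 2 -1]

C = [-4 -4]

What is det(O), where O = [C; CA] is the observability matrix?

CA = [[-8, 8]]
Observability matrix O = [C; CA] = [[-4, -4], [-8, 8]]
det(O) = (-4)·8 - (-4)·(-8) = -32 - 32 = -64
Since det(O) ≠ 0, rank(O) = 2 and the system is completely observable.

-64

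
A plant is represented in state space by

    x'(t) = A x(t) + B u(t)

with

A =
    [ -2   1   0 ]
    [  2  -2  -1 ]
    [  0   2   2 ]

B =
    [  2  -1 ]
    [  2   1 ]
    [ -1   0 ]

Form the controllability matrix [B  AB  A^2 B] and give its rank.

AB = [[-2, 3], [1, -4], [2, 2]]
A^2B = [[5, -10], [-8, 12], [6, -4]]
Controllability matrix C = [B  AB  A^2B] = [[2, -1, -2, 3, 5, -10], [2, 1, 1, -4, -8, 12], [-1, 0, 2, 2, 6, -4]]
Take the 3×3 submatrix of C formed by columns 1, 2, 3: [[2, -1, -2], [2, 1, 1], [-1, 0, 2]]. Its determinant is 2·(1·2 - 1·0) - (-1)·(2·2 - 1·(-1)) + (-2)·(2·0 - 1·(-1)) = 2·2 - (-1)·5 + (-2)·1 = 7 ≠ 0.
So rank(C) ≥ 3; since C has 3 rows, rank(C) = 3.
rank(C) = 3 = n, so the pair (A, B) is completely controllable.

3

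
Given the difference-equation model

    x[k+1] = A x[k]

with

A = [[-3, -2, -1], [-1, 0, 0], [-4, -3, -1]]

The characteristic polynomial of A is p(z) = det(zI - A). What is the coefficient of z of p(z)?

Expand det(zI - A) for the 3×3 matrix.
p(z) = z^3 + 4z^2 - 3z + 1.
(Check: constant term = det(-A) = (-1)^3 det A = 1; coefficient of z^2 = -tr A = 4.)
The coefficient of z is -3.

-3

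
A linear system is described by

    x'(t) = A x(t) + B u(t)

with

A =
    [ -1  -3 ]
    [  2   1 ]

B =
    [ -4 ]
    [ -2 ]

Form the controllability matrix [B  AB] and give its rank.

2

AB = [[10], [-10]]
Controllability matrix C = [B  AB] = [[-4, 10], [-2, -10]]
det(C) = (-4)·(-10) - 10·(-2) = 40 - (-20) = 60 ≠ 0, so rank(C) = 2.
rank(C) = 2 = n, so the pair (A, B) is completely controllable.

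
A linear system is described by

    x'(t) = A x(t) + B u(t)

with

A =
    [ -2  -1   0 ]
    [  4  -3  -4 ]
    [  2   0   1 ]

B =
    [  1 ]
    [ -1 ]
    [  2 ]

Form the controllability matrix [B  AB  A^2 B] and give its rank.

3

AB = [[-1], [-1], [4]]
A^2B = [[3], [-17], [2]]
Controllability matrix C = [B  AB  A^2B] = [[1, -1, 3], [-1, -1, -17], [2, 4, 2]]
det(C) = 1·((-1)·2 - (-17)·4) - (-1)·((-1)·2 - (-17)·2) + 3·((-1)·4 - (-1)·2) = 1·66 - (-1)·32 + 3·(-2) = 92 ≠ 0, so rank(C) = 3.
rank(C) = 3 = n, so the pair (A, B) is completely controllable.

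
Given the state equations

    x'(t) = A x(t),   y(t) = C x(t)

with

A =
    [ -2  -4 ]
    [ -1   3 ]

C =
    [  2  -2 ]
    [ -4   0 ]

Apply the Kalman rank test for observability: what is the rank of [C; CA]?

2

CA = [[-2, -14], [8, 16]]
Observability matrix O = [C; CA] = [[2, -2], [-4, 0], [-2, -14], [8, 16]]
Take the 2×2 submatrix of O formed by rows 1, 2: [[2, -2], [-4, 0]]. Its determinant is 2·0 - (-2)·(-4) = 0 - 8 = -8 ≠ 0.
So rank(O) ≥ 2; since O has 2 columns, rank(O) = 2.
rank(O) = 2 = n, so the pair (A, C) is completely observable.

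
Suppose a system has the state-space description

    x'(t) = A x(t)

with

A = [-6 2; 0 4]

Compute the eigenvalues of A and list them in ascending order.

-6, 4

det(sI - A) = s^2 - (tr A)s + det A, with tr A = (-6) + 4 = -2 and det A = (-6)·4 - 2·0 = -24 - 0 = -24.
So p(s) = det(sI - A) = s^2 + 2s - 24.
Factor s^2 + 2s - 24: two numbers with sum -2 and product -24 are 4 and -6, so s^2 + 2s - 24 = (s - 4)(s + 6).
Hence p(s) = (s - 4) (s + 6), with roots -6, 4.
At least one eigenvalue has non-negative real part, so the system is not asymptotically stable.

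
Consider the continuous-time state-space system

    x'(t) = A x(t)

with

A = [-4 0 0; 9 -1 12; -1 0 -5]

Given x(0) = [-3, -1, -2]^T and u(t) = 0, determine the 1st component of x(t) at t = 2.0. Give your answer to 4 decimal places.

-0.0010

det(sI - A) = s^3 - (tr A)s^2 + (M11 + M22 + M33)s - det A, where Mii is the 2×2 principal minor of A obtained by deleting row i and column i.
tr A = (-4) + (-1) + (-5) = -10; M11 = (-1)·(-5) - 12·0 = 5 - 0 = 5; M22 = (-4)·(-5) - 0·(-1) = 20 - 0 = 20; M33 = (-4)·(-1) - 0·9 = 4 - 0 = 4; sum of minors = 29.
det A = (-4)·((-1)·(-5) - 12·0) - 0·(9·(-5) - 12·(-1)) + 0·(9·0 - (-1)·(-1)) = (-4)·5 - 0·(-33) + 0·(-1) = -20.
So p(s) = det(sI - A) = s^3 + 10s^2 + 29s + 20.
Rational-root test: any integer root divides 20. Testing small divisors, s = -1 works: p(-1) = -1 + 10 + (-29) + 20 = 0, so (s + 1) is a factor.
Dividing, p(s) = (s + 1)(s^2 + 9s + 20).
Factor s^2 + 9s + 20: two numbers with sum -9 and product 20 are -4 and -5, so s^2 + 9s + 20 = (s + 4)(s + 5).
Hence p(s) = (s + 1) (s + 4) (s + 5), with roots -5, -4, -1.
The eigenvalues -5, -4, -1 are distinct and real, so A is diagonalisable and x(t) = e^{At} x(0) = V diag(e^{λ_i t}) V^{-1} x(0), where the columns of V are the eigenvectors.
λ = -5: A - (-5)I = [[1, 0, 0], [9, 4, 12], [-1, 0, 0]]. v must be orthogonal to every row; (row 1) × (row 2) = [0, -12, 4], so take v_1 = [0, -3, 1]^T.
λ = -4: A - (-4)I = [[0, 0, 0], [9, 3, 12], [-1, 0, -1]]. v must be orthogonal to every row; (row 2) × (row 3) = [-3, -3, 3], so take v_2 = [-1, -1, 1]^T.
λ = -1: A - (-1)I = [[-3, 0, 0], [9, 0, 12], [-1, 0, -4]]. v must be orthogonal to every row; (row 1) × (row 2) = [0, 36, 0], so take v_3 = [0, 1, 0]^T.
V = [v_1 v_2 v_3] = [[0, -1, 0], [-3, -1, 1], [1, 1, 0]] has det V = -1, so V^{-1} = adj(V)/det V = [[1, 0, 1], [-1, 0, 0], [2, 1, 3]].
Modal coordinates z(0) = V^{-1} x(0): 1·(-3) + 0·(-1) + 1·(-2) = -5; (-1)·(-3) + 0·(-1) + 0·(-2) = 3; 2·(-3) + 1·(-1) + 3·(-2) = -13; so z(0) = [-5, 3, -13]^T.
x_1(t) = Σ_i (v_i)_1 · z_i(0) · e^{λ_i t} (row 1 of V times the modal terms).
x_1(2.0) = 0·(-5)·e^{-5·2.0} + (-1)·3·e^{-4·2.0} + 0·(-13)·e^{-1·2.0} = 0·0.000045 + (-3)·0.000335 + 0·0.135335 = -0.0010.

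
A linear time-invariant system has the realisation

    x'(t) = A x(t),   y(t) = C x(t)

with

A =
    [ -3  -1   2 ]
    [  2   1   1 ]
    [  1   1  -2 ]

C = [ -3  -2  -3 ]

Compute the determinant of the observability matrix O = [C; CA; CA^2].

CA = [[2, -2, -2]]
CA^2 = [[-12, -6, 6]]
Observability matrix O = [C; CA; CA^2] = [[-3, -2, -3], [2, -2, -2], [-12, -6, 6]]
Expanding along the first row, det(O) = (-3)·((-2)·6 - (-2)·(-6)) - (-2)·(2·6 - (-2)·(-12)) + (-3)·(2·(-6) - (-2)·(-12)) = (-3)·(-24) - (-2)·(-12) + (-3)·(-36) = 156
Since det(O) ≠ 0, rank(O) = 3 and the system is completely observable.

156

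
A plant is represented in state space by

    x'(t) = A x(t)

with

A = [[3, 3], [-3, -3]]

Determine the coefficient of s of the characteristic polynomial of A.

For a 2×2 matrix, det(sI - A) = s^2 - (tr A)s + det A.
tr A = 0, det A = 0.
So p(s) = s^2.
The coefficient of s is 0.

0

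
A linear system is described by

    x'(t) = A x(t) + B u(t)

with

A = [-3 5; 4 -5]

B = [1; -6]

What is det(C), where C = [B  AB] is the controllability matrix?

-164

AB = [[-33], [34]]
Controllability matrix C = [B  AB] = [[1, -33], [-6, 34]]
det(C) = 1·34 - (-33)·(-6) = 34 - 198 = -164
Since det(C) ≠ 0, rank(C) = 2 and the system is completely controllable.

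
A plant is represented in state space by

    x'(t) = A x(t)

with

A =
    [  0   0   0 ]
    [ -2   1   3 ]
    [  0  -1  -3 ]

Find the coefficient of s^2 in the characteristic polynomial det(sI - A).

Expand det(sI - A) for the 3×3 matrix.
p(s) = s^3 + 2s^2.
(Check: constant term = det(-A) = (-1)^3 det A = 0; coefficient of s^2 = -tr A = 2.)
The coefficient of s^2 is 2.

2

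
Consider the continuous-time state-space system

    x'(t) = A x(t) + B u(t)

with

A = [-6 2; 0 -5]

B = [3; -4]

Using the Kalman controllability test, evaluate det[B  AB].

AB = [[-26], [20]]
Controllability matrix C = [B  AB] = [[3, -26], [-4, 20]]
det(C) = 3·20 - (-26)·(-4) = 60 - 104 = -44
Since det(C) ≠ 0, rank(C) = 2 and the system is completely controllable.

-44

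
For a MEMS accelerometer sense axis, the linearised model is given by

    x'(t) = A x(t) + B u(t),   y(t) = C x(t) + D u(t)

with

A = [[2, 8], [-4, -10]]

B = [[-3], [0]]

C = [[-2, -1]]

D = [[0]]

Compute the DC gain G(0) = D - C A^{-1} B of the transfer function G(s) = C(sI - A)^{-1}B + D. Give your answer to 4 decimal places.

G(0) = C(-A)^{-1}B + D = -C A^{-1} B + D.
det A = 12, so A^{-1} = (1/12)·adj(A) = [[-5/6, -2/3], [1/3, 1/6]]
A^{-1} B = [5/2, -1]^T
C A^{-1} B = -4
G(0) = D - C A^{-1} B = 0 - (-4) = 4

4.0000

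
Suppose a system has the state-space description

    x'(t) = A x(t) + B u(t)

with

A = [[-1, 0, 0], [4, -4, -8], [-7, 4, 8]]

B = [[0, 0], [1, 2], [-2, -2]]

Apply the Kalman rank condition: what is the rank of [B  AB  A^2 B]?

2

AB = [[0, 0], [12, 8], [-12, -8]]
A^2B = [[0, 0], [48, 32], [-48, -32]]
Controllability matrix C = [B  AB  A^2B] = [[0, 0, 0, 0, 0, 0], [1, 2, 12, 8, 48, 32], [-2, -2, -12, -8, -48, -32]]
Row 1 of C is identically zero, so rank(C) ≤ 2.
The 2×2 minor from rows 2, 3, columns 1, 2 is 1·(-2) - 2·(-2) = -2 - (-4) = 2 ≠ 0, so rank(C) = 2.
rank(C) = 2 < n = 3, so the pair (A, B) is not completely controllable.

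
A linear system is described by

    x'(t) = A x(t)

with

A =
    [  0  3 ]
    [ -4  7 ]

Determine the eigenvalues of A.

3, 4

det(sI - A) = s^2 - (tr A)s + det A, with tr A = 0 + 7 = 7 and det A = 0·7 - 3·(-4) = 0 - (-12) = 12.
So p(s) = det(sI - A) = s^2 - 7s + 12.
Factor s^2 - 7s + 12: two numbers with sum 7 and product 12 are 4 and 3, so s^2 - 7s + 12 = (s - 4)(s - 3).
Hence p(s) = (s - 4) (s - 3), with roots 3, 4.
At least one eigenvalue has non-negative real part, so the system is not asymptotically stable.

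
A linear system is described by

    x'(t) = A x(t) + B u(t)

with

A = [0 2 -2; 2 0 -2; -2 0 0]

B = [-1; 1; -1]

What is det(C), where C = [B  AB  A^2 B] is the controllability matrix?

16

AB = [[4], [0], [2]]
A^2B = [[-4], [4], [-8]]
Controllability matrix C = [B  AB  A^2B] = [[-1, 4, -4], [1, 0, 4], [-1, 2, -8]]
Expanding along the first row, det(C) = (-1)·(0·(-8) - 4·2) - 4·(1·(-8) - 4·(-1)) + (-4)·(1·2 - 0·(-1)) = (-1)·(-8) - 4·(-4) + (-4)·2 = 16
Since det(C) ≠ 0, rank(C) = 3 and the system is completely controllable.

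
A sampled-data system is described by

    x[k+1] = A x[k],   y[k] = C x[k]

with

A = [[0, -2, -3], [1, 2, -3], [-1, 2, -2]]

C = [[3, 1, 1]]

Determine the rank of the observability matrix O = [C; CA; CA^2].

3

CA = [[0, -2, -14]]
CA^2 = [[12, -32, 34]]
Observability matrix O = [C; CA; CA^2] = [[3, 1, 1], [0, -2, -14], [12, -32, 34]]
det(O) = 3·((-2)·34 - (-14)·(-32)) - 1·(0·34 - (-14)·12) + 1·(0·(-32) - (-2)·12) = 3·(-516) - 1·168 + 1·24 = -1692 ≠ 0, so rank(O) = 3.
rank(O) = 3 = n, so the pair (A, C) is completely observable.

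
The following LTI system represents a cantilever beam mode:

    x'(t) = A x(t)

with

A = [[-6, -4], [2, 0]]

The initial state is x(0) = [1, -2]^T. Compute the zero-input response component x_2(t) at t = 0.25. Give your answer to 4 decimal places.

det(sI - A) = s^2 - (tr A)s + det A, with tr A = (-6) + 0 = -6 and det A = (-6)·0 - (-4)·2 = 0 - (-8) = 8.
So p(s) = det(sI - A) = s^2 + 6s + 8.
Factor s^2 + 6s + 8: two numbers with sum -6 and product 8 are -2 and -4, so s^2 + 6s + 8 = (s + 2)(s + 4).
Hence p(s) = (s + 2) (s + 4), with roots -4, -2.
The eigenvalues -4, -2 are distinct and real, so A is diagonalisable and x(t) = e^{At} x(0) = V diag(e^{λ_i t}) V^{-1} x(0), where the columns of V are the eigenvectors.
λ = -4: A - (-4)I = [[-2, -4], [2, 4]]. Row 1 gives (-2)·v1 + (-4)·v2 = 0, so take v_1 = [-2, 1]^T.
λ = -2: A - (-2)I = [[-4, -4], [2, 2]]. Row 1 gives (-4)·v1 + (-4)·v2 = 0, so take v_2 = [-1, 1]^T.
V = [v_1 v_2] = [[-2, -1], [1, 1]] has det V = -1, so V^{-1} = adj(V)/det V = [[-1, -1], [1, 2]].
Modal coordinates z(0) = V^{-1} x(0): (-1)·1 + (-1)·(-2) = 1; 1·1 + 2·(-2) = -3; so z(0) = [1, -3]^T.
x_2(t) = Σ_i (v_i)_2 · z_i(0) · e^{λ_i t} (row 2 of V times the modal terms).
x_2(0.25) = 1·1·e^{-4·0.25} + 1·(-3)·e^{-2·0.25} = 1·0.367879 + (-3)·0.606531 = -1.4517.

-1.4517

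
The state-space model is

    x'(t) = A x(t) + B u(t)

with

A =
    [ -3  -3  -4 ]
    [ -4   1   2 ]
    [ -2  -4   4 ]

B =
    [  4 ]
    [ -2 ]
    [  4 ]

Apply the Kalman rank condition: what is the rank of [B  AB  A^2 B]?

AB = [[-22], [-10], [16]]
A^2B = [[32], [110], [148]]
Controllability matrix C = [B  AB  A^2B] = [[4, -22, 32], [-2, -10, 110], [4, 16, 148]]
det(C) = 4·((-10)·148 - 110·16) - (-22)·((-2)·148 - 110·4) + 32·((-2)·16 - (-10)·4) = 4·(-3240) - (-22)·(-736) + 32·8 = -28896 ≠ 0, so rank(C) = 3.
rank(C) = 3 = n, so the pair (A, B) is completely controllable.

3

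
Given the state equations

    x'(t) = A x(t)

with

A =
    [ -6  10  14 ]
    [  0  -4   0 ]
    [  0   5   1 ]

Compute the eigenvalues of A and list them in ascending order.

-6, -4, 1

det(sI - A) = s^3 - (tr A)s^2 + (M11 + M22 + M33)s - det A, where Mii is the 2×2 principal minor of A obtained by deleting row i and column i.
tr A = (-6) + (-4) + 1 = -9; M11 = (-4)·1 - 0·5 = -4 - 0 = -4; M22 = (-6)·1 - 14·0 = -6 - 0 = -6; M33 = (-6)·(-4) - 10·0 = 24 - 0 = 24; sum of minors = 14.
det A = (-6)·((-4)·1 - 0·5) - 10·(0·1 - 0·0) + 14·(0·5 - (-4)·0) = (-6)·(-4) - 10·0 + 14·0 = 24.
So p(s) = det(sI - A) = s^3 + 9s^2 + 14s - 24.
Rational-root test: any integer root divides -24. Testing small divisors, s = 1 works: p(1) = 1 + 9 + 14 + (-24) = 0, so (s - 1) is a factor.
Dividing, p(s) = (s - 1)(s^2 + 10s + 24).
Factor s^2 + 10s + 24: two numbers with sum -10 and product 24 are -4 and -6, so s^2 + 10s + 24 = (s + 4)(s + 6).
Hence p(s) = (s - 1) (s + 4) (s + 6), with roots -6, -4, 1.
At least one eigenvalue has non-negative real part, so the system is not asymptotically stable.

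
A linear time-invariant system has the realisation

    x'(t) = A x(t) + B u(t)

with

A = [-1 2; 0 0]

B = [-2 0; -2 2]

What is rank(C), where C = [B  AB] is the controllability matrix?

2

AB = [[-2, 4], [0, 0]]
Controllability matrix C = [B  AB] = [[-2, 0, -2, 4], [-2, 2, 0, 0]]
Take the 2×2 submatrix of C formed by columns 1, 2: [[-2, 0], [-2, 2]]. Its determinant is (-2)·2 - 0·(-2) = -4 - 0 = -4 ≠ 0.
So rank(C) ≥ 2; since C has 2 rows, rank(C) = 2.
rank(C) = 2 = n, so the pair (A, B) is completely controllable.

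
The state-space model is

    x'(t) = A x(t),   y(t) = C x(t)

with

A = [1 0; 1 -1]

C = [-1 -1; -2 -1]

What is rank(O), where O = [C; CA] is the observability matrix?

CA = [[-2, 1], [-3, 1]]
Observability matrix O = [C; CA] = [[-1, -1], [-2, -1], [-2, 1], [-3, 1]]
Take the 2×2 submatrix of O formed by rows 1, 2: [[-1, -1], [-2, -1]]. Its determinant is (-1)·(-1) - (-1)·(-2) = 1 - 2 = -1 ≠ 0.
So rank(O) ≥ 2; since O has 2 columns, rank(O) = 2.
rank(O) = 2 = n, so the pair (A, C) is completely observable.

2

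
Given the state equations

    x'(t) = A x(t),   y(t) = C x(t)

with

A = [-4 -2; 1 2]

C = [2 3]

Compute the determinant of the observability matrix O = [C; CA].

CA = [[-5, 2]]
Observability matrix O = [C; CA] = [[2, 3], [-5, 2]]
det(O) = 2·2 - 3·(-5) = 4 - (-15) = 19
Since det(O) ≠ 0, rank(O) = 2 and the system is completely observable.

19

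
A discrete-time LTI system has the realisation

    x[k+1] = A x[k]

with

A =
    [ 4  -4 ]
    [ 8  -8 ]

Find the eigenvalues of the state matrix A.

-4, 0

det(zI - A) = z^2 - (tr A)z + det A, with tr A = 4 + (-8) = -4 and det A = 4·(-8) - (-4)·8 = -32 - (-32) = 0.
So p(z) = det(zI - A) = z^2 + 4z.
Factor z^2 + 4z: two numbers with sum -4 and product 0 are 0 and -4, so z^2 + 4z = z(z + 4).
Hence p(z) = z (z + 4), with roots -4, 0.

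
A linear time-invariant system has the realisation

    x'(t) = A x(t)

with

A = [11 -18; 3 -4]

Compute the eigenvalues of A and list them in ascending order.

2, 5

det(sI - A) = s^2 - (tr A)s + det A, with tr A = 11 + (-4) = 7 and det A = 11·(-4) - (-18)·3 = -44 - (-54) = 10.
So p(s) = det(sI - A) = s^2 - 7s + 10.
Factor s^2 - 7s + 10: two numbers with sum 7 and product 10 are 5 and 2, so s^2 - 7s + 10 = (s - 5)(s - 2).
Hence p(s) = (s - 5) (s - 2), with roots 2, 5.
At least one eigenvalue has non-negative real part, so the system is not asymptotically stable.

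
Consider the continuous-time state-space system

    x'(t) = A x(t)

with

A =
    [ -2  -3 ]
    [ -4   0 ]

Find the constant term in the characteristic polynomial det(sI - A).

-12

For a 2×2 matrix, det(sI - A) = s^2 - (tr A)s + det A.
tr A = -2, det A = -12.
So p(s) = s^2 + 2s - 12.
The constant term is -12.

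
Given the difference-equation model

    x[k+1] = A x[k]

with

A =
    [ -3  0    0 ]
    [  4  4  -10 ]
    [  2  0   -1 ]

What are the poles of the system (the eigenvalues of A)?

-3, -1, 4

det(zI - A) = z^3 - (tr A)z^2 + (M11 + M22 + M33)z - det A, where Mii is the 2×2 principal minor of A obtained by deleting row i and column i.
tr A = (-3) + 4 + (-1) = 0; M11 = 4·(-1) - (-10)·0 = -4 - 0 = -4; M22 = (-3)·(-1) - 0·2 = 3 - 0 = 3; M33 = (-3)·4 - 0·4 = -12 - 0 = -12; sum of minors = -13.
det A = (-3)·(4·(-1) - (-10)·0) - 0·(4·(-1) - (-10)·2) + 0·(4·0 - 4·2) = (-3)·(-4) - 0·16 + 0·(-8) = 12.
So p(z) = det(zI - A) = z^3 - 13z - 12.
Rational-root test: any integer root divides -12. Testing small divisors, z = -1 works: p(-1) = -1 + 0 + 13 + (-12) = 0, so (z + 1) is a factor.
Dividing, p(z) = (z + 1)(z^2 - z - 12).
Factor z^2 - z - 12: two numbers with sum 1 and product -12 are 4 and -3, so z^2 - z - 12 = (z - 4)(z + 3).
Hence p(z) = (z - 4) (z + 1) (z + 3), with roots -3, -1, 4.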